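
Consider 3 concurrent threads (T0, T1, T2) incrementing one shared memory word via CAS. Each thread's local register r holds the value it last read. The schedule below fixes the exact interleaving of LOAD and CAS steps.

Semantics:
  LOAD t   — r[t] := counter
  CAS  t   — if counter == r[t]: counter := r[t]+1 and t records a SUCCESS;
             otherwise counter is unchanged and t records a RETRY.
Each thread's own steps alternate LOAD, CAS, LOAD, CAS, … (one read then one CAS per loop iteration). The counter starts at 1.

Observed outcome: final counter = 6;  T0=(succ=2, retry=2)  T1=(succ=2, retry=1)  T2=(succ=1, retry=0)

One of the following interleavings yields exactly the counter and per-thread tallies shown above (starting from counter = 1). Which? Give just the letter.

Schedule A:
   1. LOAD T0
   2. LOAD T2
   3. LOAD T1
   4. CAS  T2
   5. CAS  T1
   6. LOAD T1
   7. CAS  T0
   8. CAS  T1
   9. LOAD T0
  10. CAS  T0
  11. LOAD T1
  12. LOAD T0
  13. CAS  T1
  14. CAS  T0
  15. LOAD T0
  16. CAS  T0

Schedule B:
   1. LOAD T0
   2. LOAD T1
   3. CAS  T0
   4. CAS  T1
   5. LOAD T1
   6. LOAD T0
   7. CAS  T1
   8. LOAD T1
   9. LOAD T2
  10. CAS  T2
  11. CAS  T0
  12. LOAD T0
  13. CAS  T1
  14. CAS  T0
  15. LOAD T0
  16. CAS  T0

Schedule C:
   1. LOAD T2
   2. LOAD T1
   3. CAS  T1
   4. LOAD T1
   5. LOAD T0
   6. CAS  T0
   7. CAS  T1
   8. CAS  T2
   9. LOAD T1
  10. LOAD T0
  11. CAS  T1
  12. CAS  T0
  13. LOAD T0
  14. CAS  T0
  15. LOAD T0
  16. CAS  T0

A

Simulating candidate A:
1. LOAD T0 → mem=1 r[T0]=1 [LOAD]
2. LOAD T2 → mem=1 r[T2]=1 [LOAD]
3. LOAD T1 → mem=1 r[T1]=1 [LOAD]
4. CAS T2 → mem=2 r[T2]=1 [OK]
5. CAS T1 → mem=2 r[T1]=1 [RETRY]
6. LOAD T1 → mem=2 r[T1]=2 [LOAD]
7. CAS T0 → mem=2 r[T0]=1 [RETRY]
8. CAS T1 → mem=3 r[T1]=2 [OK]
9. LOAD T0 → mem=3 r[T0]=3 [LOAD]
10. CAS T0 → mem=4 r[T0]=3 [OK]
11. LOAD T1 → mem=4 r[T1]=4 [LOAD]
12. LOAD T0 → mem=4 r[T0]=4 [LOAD]
13. CAS T1 → mem=5 r[T1]=4 [OK]
14. CAS T0 → mem=5 r[T0]=4 [RETRY]
15. LOAD T0 → mem=5 r[T0]=5 [LOAD]
16. CAS T0 → mem=6 r[T0]=5 [OK]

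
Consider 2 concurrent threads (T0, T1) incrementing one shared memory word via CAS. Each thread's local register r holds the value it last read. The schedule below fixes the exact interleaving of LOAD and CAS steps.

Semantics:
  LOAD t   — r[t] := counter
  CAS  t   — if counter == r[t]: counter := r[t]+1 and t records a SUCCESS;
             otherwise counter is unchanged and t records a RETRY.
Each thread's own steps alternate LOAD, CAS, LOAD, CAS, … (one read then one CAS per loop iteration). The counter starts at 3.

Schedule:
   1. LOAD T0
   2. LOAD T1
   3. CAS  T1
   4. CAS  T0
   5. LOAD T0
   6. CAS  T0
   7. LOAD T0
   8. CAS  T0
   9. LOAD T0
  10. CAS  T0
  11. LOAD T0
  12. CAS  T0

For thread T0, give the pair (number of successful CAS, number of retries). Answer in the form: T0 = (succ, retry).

T0 = (4, 1)

step 1: T0 LOAD ⇒ load; ctr=3 reg=3
step 2: T1 LOAD ⇒ load; ctr=3 reg=3
step 3: T1 CAS ⇒ ok; ctr=4 reg=3
step 4: T0 CAS ⇒ retry; ctr=4 reg=3
step 5: T0 LOAD ⇒ load; ctr=4 reg=4
step 6: T0 CAS ⇒ ok; ctr=5 reg=4
step 7: T0 LOAD ⇒ load; ctr=5 reg=5
step 8: T0 CAS ⇒ ok; ctr=6 reg=5
step 9: T0 LOAD ⇒ load; ctr=6 reg=6
step 10: T0 CAS ⇒ ok; ctr=7 reg=6
step 11: T0 LOAD ⇒ load; ctr=7 reg=7
step 12: T0 CAS ⇒ ok; ctr=8 reg=7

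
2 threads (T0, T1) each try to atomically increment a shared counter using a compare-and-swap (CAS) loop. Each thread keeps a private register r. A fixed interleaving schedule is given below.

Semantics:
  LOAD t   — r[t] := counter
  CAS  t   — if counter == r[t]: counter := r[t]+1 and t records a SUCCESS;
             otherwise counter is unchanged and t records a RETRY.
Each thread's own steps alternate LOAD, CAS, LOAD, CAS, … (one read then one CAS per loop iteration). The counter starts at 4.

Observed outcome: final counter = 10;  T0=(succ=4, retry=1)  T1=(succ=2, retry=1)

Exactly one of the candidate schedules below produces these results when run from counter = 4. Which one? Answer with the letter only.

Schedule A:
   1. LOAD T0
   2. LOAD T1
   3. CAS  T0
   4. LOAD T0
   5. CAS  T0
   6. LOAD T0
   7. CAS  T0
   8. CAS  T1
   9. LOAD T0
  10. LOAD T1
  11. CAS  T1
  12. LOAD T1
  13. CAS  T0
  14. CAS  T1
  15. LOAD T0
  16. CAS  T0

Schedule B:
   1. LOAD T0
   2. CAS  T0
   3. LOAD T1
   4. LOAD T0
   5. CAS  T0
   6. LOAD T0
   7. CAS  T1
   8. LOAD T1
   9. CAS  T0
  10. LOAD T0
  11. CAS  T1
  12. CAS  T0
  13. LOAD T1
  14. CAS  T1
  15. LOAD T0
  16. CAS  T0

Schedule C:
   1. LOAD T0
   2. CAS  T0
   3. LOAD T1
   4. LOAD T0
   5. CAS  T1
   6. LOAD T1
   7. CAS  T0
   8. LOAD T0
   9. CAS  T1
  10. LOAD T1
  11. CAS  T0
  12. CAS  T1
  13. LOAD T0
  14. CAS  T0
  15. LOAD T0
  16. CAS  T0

Tracing schedule A:
1. LOAD T0 → mem=4 r[T0]=4 [LOAD]
2. LOAD T1 → mem=4 r[T1]=4 [LOAD]
3. CAS T0 → mem=5 r[T0]=4 [OK]
4. LOAD T0 → mem=5 r[T0]=5 [LOAD]
5. CAS T0 → mem=6 r[T0]=5 [OK]
6. LOAD T0 → mem=6 r[T0]=6 [LOAD]
7. CAS T0 → mem=7 r[T0]=6 [OK]
8. CAS T1 → mem=7 r[T1]=4 [RETRY]
9. LOAD T0 → mem=7 r[T0]=7 [LOAD]
10. LOAD T1 → mem=7 r[T1]=7 [LOAD]
11. CAS T1 → mem=8 r[T1]=7 [OK]
12. LOAD T1 → mem=8 r[T1]=8 [LOAD]
13. CAS T0 → mem=8 r[T0]=7 [RETRY]
14. CAS T1 → mem=9 r[T1]=8 [OK]
15. LOAD T0 → mem=9 r[T0]=9 [LOAD]
16. CAS T0 → mem=10 r[T0]=9 [OK]

A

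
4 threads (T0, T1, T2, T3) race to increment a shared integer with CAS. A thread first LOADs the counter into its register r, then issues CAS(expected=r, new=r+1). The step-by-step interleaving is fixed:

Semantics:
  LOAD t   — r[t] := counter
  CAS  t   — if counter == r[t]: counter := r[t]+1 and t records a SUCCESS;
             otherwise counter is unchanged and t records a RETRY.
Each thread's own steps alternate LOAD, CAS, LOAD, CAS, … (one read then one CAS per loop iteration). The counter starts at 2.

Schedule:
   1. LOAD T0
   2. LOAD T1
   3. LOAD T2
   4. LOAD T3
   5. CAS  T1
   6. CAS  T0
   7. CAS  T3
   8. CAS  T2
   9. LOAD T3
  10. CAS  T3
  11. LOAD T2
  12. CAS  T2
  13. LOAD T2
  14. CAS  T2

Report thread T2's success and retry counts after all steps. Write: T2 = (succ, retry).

T2 = (2, 1)

T0 LOAD — after: cnt=2, r=2 — load
T1 LOAD — after: cnt=2, r=2 — load
T2 LOAD — after: cnt=2, r=2 — load
T3 LOAD — after: cnt=2, r=2 — load
T1 CAS — after: cnt=3, r=2 — ok
T0 CAS — after: cnt=3, r=2 — retry
T3 CAS — after: cnt=3, r=2 — retry
T2 CAS — after: cnt=3, r=2 — retry
T3 LOAD — after: cnt=3, r=3 — load
T3 CAS — after: cnt=4, r=3 — ok
T2 LOAD — after: cnt=4, r=4 — load
T2 CAS — after: cnt=5, r=4 — ok
T2 LOAD — after: cnt=5, r=5 — load
T2 CAS — after: cnt=6, r=5 — ok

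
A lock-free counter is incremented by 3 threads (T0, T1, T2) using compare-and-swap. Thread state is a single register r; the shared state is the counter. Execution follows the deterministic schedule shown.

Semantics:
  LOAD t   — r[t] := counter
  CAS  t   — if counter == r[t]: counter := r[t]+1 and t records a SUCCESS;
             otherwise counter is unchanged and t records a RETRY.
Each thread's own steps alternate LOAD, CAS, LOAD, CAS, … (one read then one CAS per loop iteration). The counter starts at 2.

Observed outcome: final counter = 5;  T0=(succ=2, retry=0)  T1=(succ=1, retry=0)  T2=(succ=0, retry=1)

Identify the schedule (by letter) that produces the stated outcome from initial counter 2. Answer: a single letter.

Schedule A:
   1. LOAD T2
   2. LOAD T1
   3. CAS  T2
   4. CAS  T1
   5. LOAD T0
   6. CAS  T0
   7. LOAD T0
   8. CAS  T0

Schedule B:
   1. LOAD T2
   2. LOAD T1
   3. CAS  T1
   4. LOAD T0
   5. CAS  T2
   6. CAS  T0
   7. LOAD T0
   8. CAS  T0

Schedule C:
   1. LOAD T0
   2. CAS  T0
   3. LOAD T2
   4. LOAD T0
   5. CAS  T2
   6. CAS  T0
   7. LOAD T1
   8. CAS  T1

Tracing schedule B:
#1 T2 reads 2
#2 T1 reads 2
#3 T1 CAS(2→3) writes; counter now 3
#4 T0 reads 3
#5 T2 CAS(2→3) fails; counter now 3
#6 T0 CAS(3→4) writes; counter now 4
#7 T0 reads 4
#8 T0 CAS(4→5) writes; counter now 5

B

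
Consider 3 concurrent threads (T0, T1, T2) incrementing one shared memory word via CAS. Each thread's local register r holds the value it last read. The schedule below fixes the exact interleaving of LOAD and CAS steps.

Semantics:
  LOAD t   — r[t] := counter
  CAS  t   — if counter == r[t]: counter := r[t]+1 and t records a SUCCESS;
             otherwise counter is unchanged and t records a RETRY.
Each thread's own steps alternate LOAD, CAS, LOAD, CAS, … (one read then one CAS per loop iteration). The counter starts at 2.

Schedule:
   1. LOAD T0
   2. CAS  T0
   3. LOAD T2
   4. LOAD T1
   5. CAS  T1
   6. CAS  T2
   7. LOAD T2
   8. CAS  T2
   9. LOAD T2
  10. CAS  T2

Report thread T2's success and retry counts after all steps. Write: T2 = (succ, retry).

T0 LOAD — after: cnt=2, r=2 — load
T0 CAS — after: cnt=3, r=2 — ok
T2 LOAD — after: cnt=3, r=3 — load
T1 LOAD — after: cnt=3, r=3 — load
T1 CAS — after: cnt=4, r=3 — ok
T2 CAS — after: cnt=4, r=3 — retry
T2 LOAD — after: cnt=4, r=4 — load
T2 CAS — after: cnt=5, r=4 — ok
T2 LOAD — after: cnt=5, r=5 — load
T2 CAS — after: cnt=6, r=5 — ok

T2 = (2, 1)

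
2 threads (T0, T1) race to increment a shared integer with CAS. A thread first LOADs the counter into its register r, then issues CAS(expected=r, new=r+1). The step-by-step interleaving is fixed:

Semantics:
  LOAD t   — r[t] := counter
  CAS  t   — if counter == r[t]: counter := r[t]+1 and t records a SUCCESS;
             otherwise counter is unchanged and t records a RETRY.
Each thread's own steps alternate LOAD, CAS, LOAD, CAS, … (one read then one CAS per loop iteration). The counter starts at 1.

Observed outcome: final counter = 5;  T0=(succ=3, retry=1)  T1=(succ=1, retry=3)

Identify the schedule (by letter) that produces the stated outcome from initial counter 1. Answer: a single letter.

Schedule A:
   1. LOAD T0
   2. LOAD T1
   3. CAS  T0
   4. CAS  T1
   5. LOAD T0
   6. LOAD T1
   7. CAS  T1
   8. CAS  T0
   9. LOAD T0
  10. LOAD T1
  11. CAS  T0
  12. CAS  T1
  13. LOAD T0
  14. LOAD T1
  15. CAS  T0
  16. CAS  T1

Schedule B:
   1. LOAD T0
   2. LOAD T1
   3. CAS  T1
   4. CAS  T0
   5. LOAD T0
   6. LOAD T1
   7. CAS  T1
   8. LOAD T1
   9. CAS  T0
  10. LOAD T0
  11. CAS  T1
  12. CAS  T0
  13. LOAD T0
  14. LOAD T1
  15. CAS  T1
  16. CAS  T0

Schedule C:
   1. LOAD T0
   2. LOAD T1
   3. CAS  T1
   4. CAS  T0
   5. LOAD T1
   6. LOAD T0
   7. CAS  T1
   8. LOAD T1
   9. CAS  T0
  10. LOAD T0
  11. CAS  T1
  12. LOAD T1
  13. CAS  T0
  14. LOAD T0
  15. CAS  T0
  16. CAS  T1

Run A:
step 1: T0 LOAD ⇒ load; ctr=1 reg=1
step 2: T1 LOAD ⇒ load; ctr=1 reg=1
step 3: T0 CAS ⇒ ok; ctr=2 reg=1
step 4: T1 CAS ⇒ retry; ctr=2 reg=1
step 5: T0 LOAD ⇒ load; ctr=2 reg=2
step 6: T1 LOAD ⇒ load; ctr=2 reg=2
step 7: T1 CAS ⇒ ok; ctr=3 reg=2
step 8: T0 CAS ⇒ retry; ctr=3 reg=2
step 9: T0 LOAD ⇒ load; ctr=3 reg=3
step 10: T1 LOAD ⇒ load; ctr=3 reg=3
step 11: T0 CAS ⇒ ok; ctr=4 reg=3
step 12: T1 CAS ⇒ retry; ctr=4 reg=3
step 13: T0 LOAD ⇒ load; ctr=4 reg=4
step 14: T1 LOAD ⇒ load; ctr=4 reg=4
step 15: T0 CAS ⇒ ok; ctr=5 reg=4
step 16: T1 CAS ⇒ retry; ctr=5 reg=4

A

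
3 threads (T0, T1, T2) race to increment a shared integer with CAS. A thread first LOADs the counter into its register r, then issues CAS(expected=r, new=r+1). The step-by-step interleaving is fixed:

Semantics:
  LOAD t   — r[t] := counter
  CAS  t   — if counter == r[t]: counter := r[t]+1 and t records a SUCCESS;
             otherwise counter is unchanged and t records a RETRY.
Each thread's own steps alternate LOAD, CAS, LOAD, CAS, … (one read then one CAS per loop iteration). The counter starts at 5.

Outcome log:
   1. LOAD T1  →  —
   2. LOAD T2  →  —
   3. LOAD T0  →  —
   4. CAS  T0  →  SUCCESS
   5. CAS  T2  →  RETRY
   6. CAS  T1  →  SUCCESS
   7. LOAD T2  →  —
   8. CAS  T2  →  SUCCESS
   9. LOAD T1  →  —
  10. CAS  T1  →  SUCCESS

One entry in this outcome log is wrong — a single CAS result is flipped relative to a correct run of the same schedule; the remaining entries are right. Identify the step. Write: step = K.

step = 6

Re-executing:
   1) LOAD T1:  M=5  r_T1=5
   2) LOAD T2:  M=5  r_T2=5
   3) LOAD T0:  M=5  r_T0=5
   4) CAS  T0:  M=6  r_T0=5 ✓
   5) CAS  T2:  M=6  r_T2=5 ✗
   6) CAS  T1:  M=6  r_T1=5 ✗
   7) LOAD T2:  M=6  r_T2=6
   8) CAS  T2:  M=7  r_T2=6 ✓
   9) LOAD T1:  M=7  r_T1=7
  10) CAS  T1:  M=8  r_T1=7 ✓
Log disagrees first at step 6.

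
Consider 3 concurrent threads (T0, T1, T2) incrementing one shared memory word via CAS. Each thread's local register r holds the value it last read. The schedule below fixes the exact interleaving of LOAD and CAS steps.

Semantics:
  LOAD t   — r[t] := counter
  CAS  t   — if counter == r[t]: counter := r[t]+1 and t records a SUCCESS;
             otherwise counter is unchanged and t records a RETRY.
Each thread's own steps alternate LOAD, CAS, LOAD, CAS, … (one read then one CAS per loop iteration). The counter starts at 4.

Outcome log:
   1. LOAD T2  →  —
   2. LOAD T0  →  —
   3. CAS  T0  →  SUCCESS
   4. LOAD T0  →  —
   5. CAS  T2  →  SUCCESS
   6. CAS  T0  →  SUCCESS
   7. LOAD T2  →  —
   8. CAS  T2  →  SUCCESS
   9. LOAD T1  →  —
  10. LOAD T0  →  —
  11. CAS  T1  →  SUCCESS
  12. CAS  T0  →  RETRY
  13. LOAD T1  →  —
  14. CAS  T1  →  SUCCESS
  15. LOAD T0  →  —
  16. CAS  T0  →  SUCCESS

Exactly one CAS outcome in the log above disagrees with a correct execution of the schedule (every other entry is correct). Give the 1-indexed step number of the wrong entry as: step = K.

Correct run:
   1) LOAD T2:  M=4  r_T2=4
   2) LOAD T0:  M=4  r_T0=4
   3) CAS  T0:  M=5  r_T0=4 ✓
   4) LOAD T0:  M=5  r_T0=5
   5) CAS  T2:  M=5  r_T2=4 ✗
   6) CAS  T0:  M=6  r_T0=5 ✓
   7) LOAD T2:  M=6  r_T2=6
   8) CAS  T2:  M=7  r_T2=6 ✓
   9) LOAD T1:  M=7  r_T1=7
  10) LOAD T0:  M=7  r_T0=7
  11) CAS  T1:  M=8  r_T1=7 ✓
  12) CAS  T0:  M=8  r_T0=7 ✗
  13) LOAD T1:  M=8  r_T1=8
  14) CAS  T1:  M=9  r_T1=8 ✓
  15) LOAD T0:  M=9  r_T0=9
  16) CAS  T0:  M=10  r_T0=9 ✓
Log disagrees first at step 5.

step = 5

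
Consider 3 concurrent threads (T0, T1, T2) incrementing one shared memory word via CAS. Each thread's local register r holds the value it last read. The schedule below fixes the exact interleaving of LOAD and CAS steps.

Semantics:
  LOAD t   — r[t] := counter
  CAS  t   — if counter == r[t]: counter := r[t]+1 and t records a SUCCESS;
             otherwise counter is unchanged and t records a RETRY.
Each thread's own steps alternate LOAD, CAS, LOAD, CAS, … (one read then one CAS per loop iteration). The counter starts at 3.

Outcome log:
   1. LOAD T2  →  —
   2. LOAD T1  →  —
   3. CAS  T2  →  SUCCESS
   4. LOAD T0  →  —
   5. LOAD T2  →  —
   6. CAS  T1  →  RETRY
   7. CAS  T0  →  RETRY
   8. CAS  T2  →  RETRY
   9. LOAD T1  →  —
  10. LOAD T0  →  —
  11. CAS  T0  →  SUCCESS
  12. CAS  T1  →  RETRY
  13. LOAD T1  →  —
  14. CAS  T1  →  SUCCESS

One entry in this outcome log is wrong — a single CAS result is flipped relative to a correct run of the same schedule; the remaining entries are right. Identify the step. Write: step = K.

step = 7

Correct run:
#1 T2 reads 3
#2 T1 reads 3
#3 T2 CAS(3→4) writes; counter now 4
#4 T0 reads 4
#5 T2 reads 4
#6 T1 CAS(3→4) fails; counter now 4
#7 T0 CAS(4→5) writes; counter now 5
#8 T2 CAS(4→5) fails; counter now 5
#9 T1 reads 5
#10 T0 reads 5
#11 T0 CAS(5→6) writes; counter now 6
#12 T1 CAS(5→6) fails; counter now 6
#13 T1 reads 6
#14 T1 CAS(6→7) writes; counter now 7
Mismatch at 7.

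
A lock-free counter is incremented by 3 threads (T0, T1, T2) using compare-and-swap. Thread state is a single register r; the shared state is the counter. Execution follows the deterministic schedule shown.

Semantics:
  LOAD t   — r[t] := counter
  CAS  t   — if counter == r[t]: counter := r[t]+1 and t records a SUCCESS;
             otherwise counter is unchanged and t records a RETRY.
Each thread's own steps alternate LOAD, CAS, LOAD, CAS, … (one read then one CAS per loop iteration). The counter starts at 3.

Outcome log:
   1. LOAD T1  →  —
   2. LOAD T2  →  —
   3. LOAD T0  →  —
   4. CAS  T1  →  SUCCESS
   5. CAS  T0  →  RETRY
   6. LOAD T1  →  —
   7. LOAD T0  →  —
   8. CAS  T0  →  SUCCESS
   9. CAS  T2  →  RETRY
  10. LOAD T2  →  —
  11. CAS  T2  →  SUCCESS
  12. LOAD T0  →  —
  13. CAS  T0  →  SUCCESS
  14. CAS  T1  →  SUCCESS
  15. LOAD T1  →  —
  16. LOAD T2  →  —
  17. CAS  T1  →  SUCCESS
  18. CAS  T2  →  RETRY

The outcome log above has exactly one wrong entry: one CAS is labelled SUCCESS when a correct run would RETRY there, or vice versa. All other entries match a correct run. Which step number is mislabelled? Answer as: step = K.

step = 14

Re-executing:
1. LOAD T1 → mem=3 r[T1]=3 [LOAD]
2. LOAD T2 → mem=3 r[T2]=3 [LOAD]
3. LOAD T0 → mem=3 r[T0]=3 [LOAD]
4. CAS T1 → mem=4 r[T1]=3 [OK]
5. CAS T0 → mem=4 r[T0]=3 [RETRY]
6. LOAD T1 → mem=4 r[T1]=4 [LOAD]
7. LOAD T0 → mem=4 r[T0]=4 [LOAD]
8. CAS T0 → mem=5 r[T0]=4 [OK]
9. CAS T2 → mem=5 r[T2]=3 [RETRY]
10. LOAD T2 → mem=5 r[T2]=5 [LOAD]
11. CAS T2 → mem=6 r[T2]=5 [OK]
12. LOAD T0 → mem=6 r[T0]=6 [LOAD]
13. CAS T0 → mem=7 r[T0]=6 [OK]
14. CAS T1 → mem=7 r[T1]=4 [RETRY]
15. LOAD T1 → mem=7 r[T1]=7 [LOAD]
16. LOAD T2 → mem=7 r[T2]=7 [LOAD]
17. CAS T1 → mem=8 r[T1]=7 [OK]
18. CAS T2 → mem=8 r[T2]=7 [RETRY]
Log disagrees first at step 14.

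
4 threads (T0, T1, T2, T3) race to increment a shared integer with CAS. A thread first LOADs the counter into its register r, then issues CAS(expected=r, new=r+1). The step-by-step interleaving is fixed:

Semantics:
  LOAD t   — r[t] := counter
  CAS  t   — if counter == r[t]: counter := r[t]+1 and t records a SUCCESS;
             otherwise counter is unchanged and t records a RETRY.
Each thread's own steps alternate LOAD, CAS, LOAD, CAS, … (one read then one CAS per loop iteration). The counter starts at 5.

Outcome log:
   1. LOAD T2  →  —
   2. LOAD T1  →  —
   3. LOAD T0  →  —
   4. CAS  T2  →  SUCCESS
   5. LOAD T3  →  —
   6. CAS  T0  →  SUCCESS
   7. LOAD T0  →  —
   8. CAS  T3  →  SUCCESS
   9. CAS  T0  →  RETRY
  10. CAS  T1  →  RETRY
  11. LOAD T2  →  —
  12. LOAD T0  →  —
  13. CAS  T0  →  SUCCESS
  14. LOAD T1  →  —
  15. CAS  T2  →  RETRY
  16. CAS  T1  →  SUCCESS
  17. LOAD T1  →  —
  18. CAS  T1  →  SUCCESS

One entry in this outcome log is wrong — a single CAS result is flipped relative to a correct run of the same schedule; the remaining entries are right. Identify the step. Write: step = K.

step = 6

Reference trace:
T2 LOAD — after: cnt=5, r=5 — load
T1 LOAD — after: cnt=5, r=5 — load
T0 LOAD — after: cnt=5, r=5 — load
T2 CAS — after: cnt=6, r=5 — ok
T3 LOAD — after: cnt=6, r=6 — load
T0 CAS — after: cnt=6, r=5 — retry
T0 LOAD — after: cnt=6, r=6 — load
T3 CAS — after: cnt=7, r=6 — ok
T0 CAS — after: cnt=7, r=6 — retry
T1 CAS — after: cnt=7, r=5 — retry
T2 LOAD — after: cnt=7, r=7 — load
T0 LOAD — after: cnt=7, r=7 — load
T0 CAS — after: cnt=8, r=7 — ok
T1 LOAD — after: cnt=8, r=8 — load
T2 CAS — after: cnt=8, r=7 — retry
T1 CAS — after: cnt=9, r=8 — ok
T1 LOAD — after: cnt=9, r=9 — load
T1 CAS — after: cnt=10, r=9 — ok
Flip is step 6.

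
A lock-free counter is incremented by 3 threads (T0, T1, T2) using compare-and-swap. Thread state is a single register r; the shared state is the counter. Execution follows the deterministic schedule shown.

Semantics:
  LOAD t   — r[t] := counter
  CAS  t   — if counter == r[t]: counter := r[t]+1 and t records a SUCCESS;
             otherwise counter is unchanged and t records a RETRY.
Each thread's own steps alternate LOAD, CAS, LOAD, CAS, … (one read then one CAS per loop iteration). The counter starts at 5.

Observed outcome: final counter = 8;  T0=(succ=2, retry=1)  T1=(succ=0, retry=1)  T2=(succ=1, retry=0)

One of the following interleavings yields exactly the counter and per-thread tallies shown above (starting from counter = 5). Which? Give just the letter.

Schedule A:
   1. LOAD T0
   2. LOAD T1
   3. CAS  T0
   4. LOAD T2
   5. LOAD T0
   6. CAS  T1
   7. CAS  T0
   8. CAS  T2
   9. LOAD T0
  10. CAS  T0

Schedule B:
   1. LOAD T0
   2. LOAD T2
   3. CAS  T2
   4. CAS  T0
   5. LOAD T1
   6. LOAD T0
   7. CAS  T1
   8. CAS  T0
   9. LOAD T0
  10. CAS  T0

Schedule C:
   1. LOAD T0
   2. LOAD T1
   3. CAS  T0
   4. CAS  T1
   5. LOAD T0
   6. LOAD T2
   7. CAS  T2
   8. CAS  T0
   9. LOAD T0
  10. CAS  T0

C

Simulating candidate C:
1. LOAD T0 → mem=5 r[T0]=5 [LOAD]
2. LOAD T1 → mem=5 r[T1]=5 [LOAD]
3. CAS T0 → mem=6 r[T0]=5 [OK]
4. CAS T1 → mem=6 r[T1]=5 [RETRY]
5. LOAD T0 → mem=6 r[T0]=6 [LOAD]
6. LOAD T2 → mem=6 r[T2]=6 [LOAD]
7. CAS T2 → mem=7 r[T2]=6 [OK]
8. CAS T0 → mem=7 r[T0]=6 [RETRY]
9. LOAD T0 → mem=7 r[T0]=7 [LOAD]
10. CAS T0 → mem=8 r[T0]=7 [OK]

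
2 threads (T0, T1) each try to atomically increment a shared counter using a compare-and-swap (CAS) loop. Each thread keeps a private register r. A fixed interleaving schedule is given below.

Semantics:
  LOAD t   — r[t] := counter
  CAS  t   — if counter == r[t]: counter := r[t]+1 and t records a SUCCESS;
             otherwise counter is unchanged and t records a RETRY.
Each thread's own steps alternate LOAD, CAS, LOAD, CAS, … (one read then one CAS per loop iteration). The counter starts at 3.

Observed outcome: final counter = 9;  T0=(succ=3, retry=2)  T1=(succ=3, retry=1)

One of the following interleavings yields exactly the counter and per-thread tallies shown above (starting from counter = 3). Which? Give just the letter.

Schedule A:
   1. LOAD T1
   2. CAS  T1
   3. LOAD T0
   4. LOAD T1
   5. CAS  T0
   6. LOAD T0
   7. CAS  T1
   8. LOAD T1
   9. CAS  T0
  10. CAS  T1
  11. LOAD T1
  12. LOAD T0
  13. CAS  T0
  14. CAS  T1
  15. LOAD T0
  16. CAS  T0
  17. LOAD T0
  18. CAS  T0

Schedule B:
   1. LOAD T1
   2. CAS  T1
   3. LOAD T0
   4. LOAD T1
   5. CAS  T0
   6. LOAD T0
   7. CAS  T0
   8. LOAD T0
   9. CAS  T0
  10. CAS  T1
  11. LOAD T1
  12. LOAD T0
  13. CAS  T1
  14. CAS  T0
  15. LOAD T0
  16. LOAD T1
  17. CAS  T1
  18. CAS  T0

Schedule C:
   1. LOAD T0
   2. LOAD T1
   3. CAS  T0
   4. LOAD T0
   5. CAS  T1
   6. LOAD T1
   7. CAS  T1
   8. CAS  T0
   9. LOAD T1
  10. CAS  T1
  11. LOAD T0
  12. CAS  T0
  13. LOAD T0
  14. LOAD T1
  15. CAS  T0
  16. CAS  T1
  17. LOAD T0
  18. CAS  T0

B

Simulating candidate B:
   1) LOAD T1:  M=3  r_T1=3
   2) CAS  T1:  M=4  r_T1=3 ✓
   3) LOAD T0:  M=4  r_T0=4
   4) LOAD T1:  M=4  r_T1=4
   5) CAS  T0:  M=5  r_T0=4 ✓
   6) LOAD T0:  M=5  r_T0=5
   7) CAS  T0:  M=6  r_T0=5 ✓
   8) LOAD T0:  M=6  r_T0=6
   9) CAS  T0:  M=7  r_T0=6 ✓
  10) CAS  T1:  M=7  r_T1=4 ✗
  11) LOAD T1:  M=7  r_T1=7
  12) LOAD T0:  M=7  r_T0=7
  13) CAS  T1:  M=8  r_T1=7 ✓
  14) CAS  T0:  M=8  r_T0=7 ✗
  15) LOAD T0:  M=8  r_T0=8
  16) LOAD T1:  M=8  r_T1=8
  17) CAS  T1:  M=9  r_T1=8 ✓
  18) CAS  T0:  M=9  r_T0=8 ✗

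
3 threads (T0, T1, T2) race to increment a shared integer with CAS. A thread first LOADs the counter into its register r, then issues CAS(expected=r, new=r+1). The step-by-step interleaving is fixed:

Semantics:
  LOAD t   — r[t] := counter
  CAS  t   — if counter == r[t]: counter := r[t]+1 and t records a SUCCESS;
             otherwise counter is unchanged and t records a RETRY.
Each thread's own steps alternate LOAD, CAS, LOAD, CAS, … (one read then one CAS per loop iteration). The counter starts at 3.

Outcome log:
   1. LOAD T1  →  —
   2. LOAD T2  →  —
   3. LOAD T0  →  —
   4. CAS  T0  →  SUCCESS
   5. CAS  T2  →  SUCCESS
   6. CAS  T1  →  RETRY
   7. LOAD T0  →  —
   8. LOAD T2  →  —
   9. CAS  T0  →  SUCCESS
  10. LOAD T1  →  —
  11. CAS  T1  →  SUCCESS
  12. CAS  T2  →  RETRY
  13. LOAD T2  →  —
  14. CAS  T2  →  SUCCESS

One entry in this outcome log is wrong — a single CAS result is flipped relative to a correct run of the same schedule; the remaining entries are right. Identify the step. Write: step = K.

Correct run:
   1) LOAD T1:  M=3  r_T1=3
   2) LOAD T2:  M=3  r_T2=3
   3) LOAD T0:  M=3  r_T0=3
   4) CAS  T0:  M=4  r_T0=3 ✓
   5) CAS  T2:  M=4  r_T2=3 ✗
   6) CAS  T1:  M=4  r_T1=3 ✗
   7) LOAD T0:  M=4  r_T0=4
   8) LOAD T2:  M=4  r_T2=4
   9) CAS  T0:  M=5  r_T0=4 ✓
  10) LOAD T1:  M=5  r_T1=5
  11) CAS  T1:  M=6  r_T1=5 ✓
  12) CAS  T2:  M=6  r_T2=4 ✗
  13) LOAD T2:  M=6  r_T2=6
  14) CAS  T2:  M=7  r_T2=6 ✓
Log disagrees first at step 5.

step = 5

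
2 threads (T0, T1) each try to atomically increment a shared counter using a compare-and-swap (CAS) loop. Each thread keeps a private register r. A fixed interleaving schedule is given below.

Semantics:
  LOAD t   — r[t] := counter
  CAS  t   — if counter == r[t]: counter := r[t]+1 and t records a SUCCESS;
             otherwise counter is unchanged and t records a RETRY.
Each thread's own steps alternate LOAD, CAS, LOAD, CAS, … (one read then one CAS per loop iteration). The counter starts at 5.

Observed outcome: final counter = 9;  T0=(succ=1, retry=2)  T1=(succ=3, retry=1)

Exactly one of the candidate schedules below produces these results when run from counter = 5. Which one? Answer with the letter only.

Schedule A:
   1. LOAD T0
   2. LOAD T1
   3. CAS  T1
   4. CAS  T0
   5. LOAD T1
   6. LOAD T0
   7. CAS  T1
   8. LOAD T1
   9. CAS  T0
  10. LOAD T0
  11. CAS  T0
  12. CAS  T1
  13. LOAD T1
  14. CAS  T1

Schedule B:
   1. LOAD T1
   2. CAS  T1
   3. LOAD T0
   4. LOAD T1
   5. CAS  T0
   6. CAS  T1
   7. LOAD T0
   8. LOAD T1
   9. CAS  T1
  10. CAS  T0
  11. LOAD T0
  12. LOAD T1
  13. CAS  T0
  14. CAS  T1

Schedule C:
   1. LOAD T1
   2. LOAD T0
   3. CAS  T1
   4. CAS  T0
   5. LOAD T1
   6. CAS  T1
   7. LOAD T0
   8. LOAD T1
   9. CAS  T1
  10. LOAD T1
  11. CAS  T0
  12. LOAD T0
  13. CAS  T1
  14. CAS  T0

Simulating candidate A:
step 1: T0 LOAD ⇒ load; ctr=5 reg=5
step 2: T1 LOAD ⇒ load; ctr=5 reg=5
step 3: T1 CAS ⇒ ok; ctr=6 reg=5
step 4: T0 CAS ⇒ retry; ctr=6 reg=5
step 5: T1 LOAD ⇒ load; ctr=6 reg=6
step 6: T0 LOAD ⇒ load; ctr=6 reg=6
step 7: T1 CAS ⇒ ok; ctr=7 reg=6
step 8: T1 LOAD ⇒ load; ctr=7 reg=7
step 9: T0 CAS ⇒ retry; ctr=7 reg=6
step 10: T0 LOAD ⇒ load; ctr=7 reg=7
step 11: T0 CAS ⇒ ok; ctr=8 reg=7
step 12: T1 CAS ⇒ retry; ctr=8 reg=7
step 13: T1 LOAD ⇒ load; ctr=8 reg=8
step 14: T1 CAS ⇒ ok; ctr=9 reg=8

A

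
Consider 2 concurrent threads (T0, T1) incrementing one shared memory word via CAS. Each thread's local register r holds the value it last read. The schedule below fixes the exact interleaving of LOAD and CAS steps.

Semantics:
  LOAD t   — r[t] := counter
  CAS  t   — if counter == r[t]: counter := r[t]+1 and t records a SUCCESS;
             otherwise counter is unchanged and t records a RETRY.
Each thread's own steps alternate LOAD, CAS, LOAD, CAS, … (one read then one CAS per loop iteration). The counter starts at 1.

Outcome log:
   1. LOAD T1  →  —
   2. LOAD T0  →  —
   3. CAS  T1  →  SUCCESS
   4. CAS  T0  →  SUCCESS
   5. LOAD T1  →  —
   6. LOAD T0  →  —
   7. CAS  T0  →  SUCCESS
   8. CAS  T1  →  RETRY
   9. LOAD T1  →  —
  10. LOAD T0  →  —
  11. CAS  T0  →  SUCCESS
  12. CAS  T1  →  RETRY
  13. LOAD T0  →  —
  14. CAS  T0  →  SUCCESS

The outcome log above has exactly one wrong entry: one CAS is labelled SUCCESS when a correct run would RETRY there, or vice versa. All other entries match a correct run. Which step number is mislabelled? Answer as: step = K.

Re-executing:
#1 T1 reads 1
#2 T0 reads 1
#3 T1 CAS(1→2) writes; counter now 2
#4 T0 CAS(1→2) fails; counter now 2
#5 T1 reads 2
#6 T0 reads 2
#7 T0 CAS(2→3) writes; counter now 3
#8 T1 CAS(2→3) fails; counter now 3
#9 T1 reads 3
#10 T0 reads 3
#11 T0 CAS(3→4) writes; counter now 4
#12 T1 CAS(3→4) fails; counter now 4
#13 T0 reads 4
#14 T0 CAS(4→5) writes; counter now 5
Log disagrees first at step 4.

step = 4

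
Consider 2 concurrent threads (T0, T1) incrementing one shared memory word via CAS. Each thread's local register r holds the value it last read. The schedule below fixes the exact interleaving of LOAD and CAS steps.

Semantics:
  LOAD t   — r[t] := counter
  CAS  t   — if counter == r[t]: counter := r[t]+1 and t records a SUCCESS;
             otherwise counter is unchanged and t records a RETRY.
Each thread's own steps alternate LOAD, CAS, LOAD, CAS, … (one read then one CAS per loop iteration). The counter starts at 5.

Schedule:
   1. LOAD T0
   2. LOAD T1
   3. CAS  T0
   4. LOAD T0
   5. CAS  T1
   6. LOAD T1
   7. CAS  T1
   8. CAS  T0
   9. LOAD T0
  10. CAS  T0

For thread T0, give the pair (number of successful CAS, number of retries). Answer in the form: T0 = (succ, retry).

T0 = (2, 1)

   1) LOAD T0:  M=5  r_T0=5
   2) LOAD T1:  M=5  r_T1=5
   3) CAS  T0:  M=6  r_T0=5 ✓
   4) LOAD T0:  M=6  r_T0=6
   5) CAS  T1:  M=6  r_T1=5 ✗
   6) LOAD T1:  M=6  r_T1=6
   7) CAS  T1:  M=7  r_T1=6 ✓
   8) CAS  T0:  M=7  r_T0=6 ✗
   9) LOAD T0:  M=7  r_T0=7
  10) CAS  T0:  M=8  r_T0=7 ✓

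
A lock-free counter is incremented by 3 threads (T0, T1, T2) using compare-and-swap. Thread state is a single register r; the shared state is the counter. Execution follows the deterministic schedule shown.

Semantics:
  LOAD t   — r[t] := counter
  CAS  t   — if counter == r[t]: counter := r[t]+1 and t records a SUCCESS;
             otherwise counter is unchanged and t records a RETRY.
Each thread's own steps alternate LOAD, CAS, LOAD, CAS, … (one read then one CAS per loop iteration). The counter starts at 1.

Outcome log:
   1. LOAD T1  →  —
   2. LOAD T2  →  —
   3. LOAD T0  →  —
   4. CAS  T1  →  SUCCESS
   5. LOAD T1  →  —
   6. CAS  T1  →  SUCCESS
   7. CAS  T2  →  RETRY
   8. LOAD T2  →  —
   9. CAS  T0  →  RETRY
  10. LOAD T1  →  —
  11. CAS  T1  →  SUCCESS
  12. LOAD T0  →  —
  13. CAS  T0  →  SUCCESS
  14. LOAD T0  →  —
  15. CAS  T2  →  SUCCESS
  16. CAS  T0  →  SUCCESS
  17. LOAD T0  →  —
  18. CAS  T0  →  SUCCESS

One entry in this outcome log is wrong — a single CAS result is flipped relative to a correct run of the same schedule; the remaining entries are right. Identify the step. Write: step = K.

step = 15

Re-executing:
#1 T1 reads 1
#2 T2 reads 1
#3 T0 reads 1
#4 T1 CAS(1→2) writes; counter now 2
#5 T1 reads 2
#6 T1 CAS(2→3) writes; counter now 3
#7 T2 CAS(1→2) fails; counter now 3
#8 T2 reads 3
#9 T0 CAS(1→2) fails; counter now 3
#10 T1 reads 3
#11 T1 CAS(3→4) writes; counter now 4
#12 T0 reads 4
#13 T0 CAS(4→5) writes; counter now 5
#14 T0 reads 5
#15 T2 CAS(3→4) fails; counter now 5
#16 T0 CAS(5→6) writes; counter now 6
#17 T0 reads 6
#18 T0 CAS(6→7) writes; counter now 7
Mismatch at 15.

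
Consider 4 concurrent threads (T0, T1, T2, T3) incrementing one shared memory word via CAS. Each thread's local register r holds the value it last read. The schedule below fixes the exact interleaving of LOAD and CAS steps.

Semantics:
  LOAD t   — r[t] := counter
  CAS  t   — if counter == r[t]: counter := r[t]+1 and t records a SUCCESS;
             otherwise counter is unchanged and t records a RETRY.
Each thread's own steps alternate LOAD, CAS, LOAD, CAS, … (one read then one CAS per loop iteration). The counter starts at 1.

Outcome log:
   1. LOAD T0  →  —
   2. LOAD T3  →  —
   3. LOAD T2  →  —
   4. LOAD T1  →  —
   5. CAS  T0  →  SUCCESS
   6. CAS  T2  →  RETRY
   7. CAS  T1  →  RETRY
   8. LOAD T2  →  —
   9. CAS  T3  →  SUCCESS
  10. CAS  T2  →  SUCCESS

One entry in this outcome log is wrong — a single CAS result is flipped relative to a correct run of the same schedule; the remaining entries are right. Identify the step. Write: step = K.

Correct run:
T0 LOAD — after: cnt=1, r=1 — load
T3 LOAD — after: cnt=1, r=1 — load
T2 LOAD — after: cnt=1, r=1 — load
T1 LOAD — after: cnt=1, r=1 — load
T0 CAS — after: cnt=2, r=1 — ok
T2 CAS — after: cnt=2, r=1 — retry
T1 CAS — after: cnt=2, r=1 — retry
T2 LOAD — after: cnt=2, r=2 — load
T3 CAS — after: cnt=2, r=1 — retry
T2 CAS — after: cnt=3, r=2 — ok
Mismatch at 9.

step = 9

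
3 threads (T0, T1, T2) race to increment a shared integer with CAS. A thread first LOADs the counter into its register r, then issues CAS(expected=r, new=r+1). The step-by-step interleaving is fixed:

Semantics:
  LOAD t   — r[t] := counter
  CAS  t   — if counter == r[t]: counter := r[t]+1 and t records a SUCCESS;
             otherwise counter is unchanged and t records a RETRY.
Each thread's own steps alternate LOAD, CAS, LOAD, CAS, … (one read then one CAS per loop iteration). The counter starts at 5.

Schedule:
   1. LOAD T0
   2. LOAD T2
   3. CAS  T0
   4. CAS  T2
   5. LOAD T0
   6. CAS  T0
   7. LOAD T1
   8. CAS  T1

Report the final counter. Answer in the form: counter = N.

T0 LOAD — after: cnt=5, r=5 — load
T2 LOAD — after: cnt=5, r=5 — load
T0 CAS — after: cnt=6, r=5 — ok
T2 CAS — after: cnt=6, r=5 — retry
T0 LOAD — after: cnt=6, r=6 — load
T0 CAS — after: cnt=7, r=6 — ok
T1 LOAD — after: cnt=7, r=7 — load
T1 CAS — after: cnt=8, r=7 — ok

counter = 8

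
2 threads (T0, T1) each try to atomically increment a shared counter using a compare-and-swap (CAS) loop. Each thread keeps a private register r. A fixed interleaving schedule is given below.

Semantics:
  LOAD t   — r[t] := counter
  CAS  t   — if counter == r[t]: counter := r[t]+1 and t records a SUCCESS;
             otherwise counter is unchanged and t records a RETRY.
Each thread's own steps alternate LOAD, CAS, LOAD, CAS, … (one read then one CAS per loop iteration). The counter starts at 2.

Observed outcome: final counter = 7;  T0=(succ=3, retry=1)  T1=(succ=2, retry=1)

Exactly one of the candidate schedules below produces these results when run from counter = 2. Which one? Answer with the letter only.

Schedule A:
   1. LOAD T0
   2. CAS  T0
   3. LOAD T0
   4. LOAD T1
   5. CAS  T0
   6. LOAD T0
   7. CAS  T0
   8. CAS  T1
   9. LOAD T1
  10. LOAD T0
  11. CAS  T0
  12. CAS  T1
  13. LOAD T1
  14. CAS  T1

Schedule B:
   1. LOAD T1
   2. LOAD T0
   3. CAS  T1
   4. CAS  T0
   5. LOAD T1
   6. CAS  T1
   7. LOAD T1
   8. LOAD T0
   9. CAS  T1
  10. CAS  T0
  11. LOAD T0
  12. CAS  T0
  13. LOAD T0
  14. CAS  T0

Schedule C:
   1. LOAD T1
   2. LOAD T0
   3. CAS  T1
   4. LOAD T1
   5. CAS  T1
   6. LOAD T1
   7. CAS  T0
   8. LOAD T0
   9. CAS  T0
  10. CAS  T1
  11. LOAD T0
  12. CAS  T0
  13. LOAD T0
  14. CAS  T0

C

Simulating candidate C:
step 1: T1 LOAD ⇒ load; ctr=2 reg=2
step 2: T0 LOAD ⇒ load; ctr=2 reg=2
step 3: T1 CAS ⇒ ok; ctr=3 reg=2
step 4: T1 LOAD ⇒ load; ctr=3 reg=3
step 5: T1 CAS ⇒ ok; ctr=4 reg=3
step 6: T1 LOAD ⇒ load; ctr=4 reg=4
step 7: T0 CAS ⇒ retry; ctr=4 reg=2
step 8: T0 LOAD ⇒ load; ctr=4 reg=4
step 9: T0 CAS ⇒ ok; ctr=5 reg=4
step 10: T1 CAS ⇒ retry; ctr=5 reg=4
step 11: T0 LOAD ⇒ load; ctr=5 reg=5
step 12: T0 CAS ⇒ ok; ctr=6 reg=5
step 13: T0 LOAD ⇒ load; ctr=6 reg=6
step 14: T0 CAS ⇒ ok; ctr=7 reg=6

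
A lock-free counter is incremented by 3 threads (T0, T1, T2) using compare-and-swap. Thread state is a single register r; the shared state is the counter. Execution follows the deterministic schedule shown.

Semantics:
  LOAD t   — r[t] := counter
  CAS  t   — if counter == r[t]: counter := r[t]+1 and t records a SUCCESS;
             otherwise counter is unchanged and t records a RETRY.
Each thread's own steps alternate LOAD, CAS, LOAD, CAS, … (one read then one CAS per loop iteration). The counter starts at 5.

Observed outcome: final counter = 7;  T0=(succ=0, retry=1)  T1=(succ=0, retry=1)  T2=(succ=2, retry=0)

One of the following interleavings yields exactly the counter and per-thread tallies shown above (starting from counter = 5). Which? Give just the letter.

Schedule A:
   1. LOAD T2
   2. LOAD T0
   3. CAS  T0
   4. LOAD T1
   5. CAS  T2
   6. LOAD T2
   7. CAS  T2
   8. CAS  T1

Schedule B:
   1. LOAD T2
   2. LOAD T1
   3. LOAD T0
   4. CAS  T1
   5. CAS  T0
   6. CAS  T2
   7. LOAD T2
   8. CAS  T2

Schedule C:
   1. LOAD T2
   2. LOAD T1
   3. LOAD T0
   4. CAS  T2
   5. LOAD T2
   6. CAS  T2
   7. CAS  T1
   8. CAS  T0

C

Simulating candidate C:
T2 LOAD — after: cnt=5, r=5 — load
T1 LOAD — after: cnt=5, r=5 — load
T0 LOAD — after: cnt=5, r=5 — load
T2 CAS — after: cnt=6, r=5 — ok
T2 LOAD — after: cnt=6, r=6 — load
T2 CAS — after: cnt=7, r=6 — ok
T1 CAS — after: cnt=7, r=5 — retry
T0 CAS — after: cnt=7, r=5 — retry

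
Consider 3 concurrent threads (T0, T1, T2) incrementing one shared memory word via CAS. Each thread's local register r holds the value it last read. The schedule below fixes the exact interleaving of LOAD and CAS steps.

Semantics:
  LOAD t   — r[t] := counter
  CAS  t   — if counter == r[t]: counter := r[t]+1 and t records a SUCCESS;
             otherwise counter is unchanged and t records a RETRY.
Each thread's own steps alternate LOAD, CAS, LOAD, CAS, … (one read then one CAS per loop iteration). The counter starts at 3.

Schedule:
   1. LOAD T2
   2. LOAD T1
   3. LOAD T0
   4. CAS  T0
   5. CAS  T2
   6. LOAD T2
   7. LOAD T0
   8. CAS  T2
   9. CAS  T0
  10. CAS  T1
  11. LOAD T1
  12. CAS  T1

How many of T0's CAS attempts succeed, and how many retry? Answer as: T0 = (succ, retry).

T0 = (1, 1)

   1) LOAD T2:  M=3  r_T2=3
   2) LOAD T1:  M=3  r_T1=3
   3) LOAD T0:  M=3  r_T0=3
   4) CAS  T0:  M=4  r_T0=3 ✓
   5) CAS  T2:  M=4  r_T2=3 ✗
   6) LOAD T2:  M=4  r_T2=4
   7) LOAD T0:  M=4  r_T0=4
   8) CAS  T2:  M=5  r_T2=4 ✓
   9) CAS  T0:  M=5  r_T0=4 ✗
  10) CAS  T1:  M=5  r_T1=3 ✗
  11) LOAD T1:  M=5  r_T1=5
  12) CAS  T1:  M=6  r_T1=5 ✓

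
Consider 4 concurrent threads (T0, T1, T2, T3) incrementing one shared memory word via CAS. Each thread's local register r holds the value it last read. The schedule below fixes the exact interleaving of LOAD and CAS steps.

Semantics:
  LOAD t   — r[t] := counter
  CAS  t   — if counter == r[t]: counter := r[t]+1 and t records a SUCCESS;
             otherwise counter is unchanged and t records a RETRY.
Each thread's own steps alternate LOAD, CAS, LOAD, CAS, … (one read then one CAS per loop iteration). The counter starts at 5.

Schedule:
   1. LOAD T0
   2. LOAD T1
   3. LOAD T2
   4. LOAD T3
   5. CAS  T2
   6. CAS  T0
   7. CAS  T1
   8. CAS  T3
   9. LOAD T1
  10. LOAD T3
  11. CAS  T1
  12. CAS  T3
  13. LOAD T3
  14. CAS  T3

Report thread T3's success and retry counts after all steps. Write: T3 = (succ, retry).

#1 T0 reads 5
#2 T1 reads 5
#3 T2 reads 5
#4 T3 reads 5
#5 T2 CAS(5→6) writes; counter now 6
#6 T0 CAS(5→6) fails; counter now 6
#7 T1 CAS(5→6) fails; counter now 6
#8 T3 CAS(5→6) fails; counter now 6
#9 T1 reads 6
#10 T3 reads 6
#11 T1 CAS(6→7) writes; counter now 7
#12 T3 CAS(6→7) fails; counter now 7
#13 T3 reads 7
#14 T3 CAS(7→8) writes; counter now 8

T3 = (1, 2)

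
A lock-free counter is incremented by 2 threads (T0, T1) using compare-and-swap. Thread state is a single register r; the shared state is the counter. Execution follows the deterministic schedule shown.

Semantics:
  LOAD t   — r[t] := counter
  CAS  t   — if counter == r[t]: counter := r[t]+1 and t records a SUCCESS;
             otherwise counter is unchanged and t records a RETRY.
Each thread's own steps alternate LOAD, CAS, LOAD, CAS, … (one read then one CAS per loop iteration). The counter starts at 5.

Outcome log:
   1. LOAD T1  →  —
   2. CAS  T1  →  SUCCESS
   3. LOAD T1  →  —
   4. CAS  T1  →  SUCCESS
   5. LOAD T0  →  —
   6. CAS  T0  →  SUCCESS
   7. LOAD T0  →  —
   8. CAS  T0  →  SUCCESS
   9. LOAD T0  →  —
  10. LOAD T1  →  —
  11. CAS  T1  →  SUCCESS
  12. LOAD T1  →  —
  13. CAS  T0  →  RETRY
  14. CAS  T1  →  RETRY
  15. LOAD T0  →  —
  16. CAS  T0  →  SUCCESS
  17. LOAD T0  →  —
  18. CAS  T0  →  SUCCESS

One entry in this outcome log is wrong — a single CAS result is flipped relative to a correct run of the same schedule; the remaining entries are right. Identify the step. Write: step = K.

step = 14

Re-executing:
1. LOAD T1 → mem=5 r[T1]=5 [LOAD]
2. CAS T1 → mem=6 r[T1]=5 [OK]
3. LOAD T1 → mem=6 r[T1]=6 [LOAD]
4. CAS T1 → mem=7 r[T1]=6 [OK]
5. LOAD T0 → mem=7 r[T0]=7 [LOAD]
6. CAS T0 → mem=8 r[T0]=7 [OK]
7. LOAD T0 → mem=8 r[T0]=8 [LOAD]
8. CAS T0 → mem=9 r[T0]=8 [OK]
9. LOAD T0 → mem=9 r[T0]=9 [LOAD]
10. LOAD T1 → mem=9 r[T1]=9 [LOAD]
11. CAS T1 → mem=10 r[T1]=9 [OK]
12. LOAD T1 → mem=10 r[T1]=10 [LOAD]
13. CAS T0 → mem=10 r[T0]=9 [RETRY]
14. CAS T1 → mem=11 r[T1]=10 [OK]
15. LOAD T0 → mem=11 r[T0]=11 [LOAD]
16. CAS T0 → mem=12 r[T0]=11 [OK]
17. LOAD T0 → mem=12 r[T0]=12 [LOAD]
18. CAS T0 → mem=13 r[T0]=12 [OK]
Mismatch at 14.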